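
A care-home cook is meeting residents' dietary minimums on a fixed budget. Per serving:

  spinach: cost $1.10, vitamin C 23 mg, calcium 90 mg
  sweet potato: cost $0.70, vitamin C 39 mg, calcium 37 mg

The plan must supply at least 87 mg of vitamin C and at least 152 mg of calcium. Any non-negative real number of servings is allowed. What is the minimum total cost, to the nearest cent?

$2.26

A basic optimal solution has at most two foods positive. Try each food alone and each pair with both targets met exactly.
spinach only: max(87/23, 152/90) = 3.783 servings → $4.16.
sweet potato only: max(87/39, 152/37) = 4.108 servings → $2.88.
spinach + sweet potato with both tight: 1.019 servings and 1.63 servings → $2.26.
The minimum over all feasible corners is $2.26.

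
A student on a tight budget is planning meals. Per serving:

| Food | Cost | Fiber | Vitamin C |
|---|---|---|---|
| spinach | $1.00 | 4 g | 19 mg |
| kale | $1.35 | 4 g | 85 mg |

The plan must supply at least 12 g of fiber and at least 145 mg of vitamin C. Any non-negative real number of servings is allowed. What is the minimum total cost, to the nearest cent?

$3.47

For a min-cost LP with two ≥-constraints, a basic feasible solution has at most two positive variables.
spinach only: max(12/4, 145/19) = 7.632 servings → $7.63.
kale only: max(12/4, 145/85) = 3 servings → $4.05.
spinach + kale with both tight: 1.667 servings and 1.333 servings → $3.47.
The minimum over all feasible corners is $3.47.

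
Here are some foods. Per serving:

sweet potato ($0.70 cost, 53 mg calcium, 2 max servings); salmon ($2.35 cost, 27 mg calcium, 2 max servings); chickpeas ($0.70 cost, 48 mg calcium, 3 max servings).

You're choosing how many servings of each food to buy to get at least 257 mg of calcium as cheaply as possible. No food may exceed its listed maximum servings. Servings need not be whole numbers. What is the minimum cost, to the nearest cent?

Cost per mg of calcium: sweet potato $0.0132, chickpeas $0.0146, salmon $0.0870.
Take 2 servings of sweet potato: +106.0 mg calcium for $1.40 (total $1.40, still need 151.0 mg).
Take 3 servings of chickpeas: +144.0 mg calcium for $2.10 (total $3.50, still need 7.0 mg).
Take 0.2593 servings of salmon: +7.0 mg calcium for $0.61 (total $4.11, still need 0.0 mg).
Filling from the cheapest source first is optimal under one linear minimum: $4.11.

$4.11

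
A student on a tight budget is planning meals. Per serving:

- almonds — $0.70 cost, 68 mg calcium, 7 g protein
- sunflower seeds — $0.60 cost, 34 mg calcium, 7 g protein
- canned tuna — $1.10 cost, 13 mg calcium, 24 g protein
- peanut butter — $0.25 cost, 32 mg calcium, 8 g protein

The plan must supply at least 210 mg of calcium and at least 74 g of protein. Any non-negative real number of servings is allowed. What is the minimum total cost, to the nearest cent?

This is a tiny linear program; its minimum lies at a vertex of the feasible set. List the vertices and price them.
almonds only: max(210/68, 74/7) = 10.57 servings → $7.40.
sunflower seeds only: max(210/34, 74/7) = 10.57 servings → $6.34.
canned tuna only: max(210/13, 74/24) = 16.15 servings → $17.77.
peanut butter only: max(210/32, 74/8) = 9.25 servings → $2.31.
almonds + sunflower seeds with both targets exact would need a negative amount; discard.
almonds + canned tuna with both tight: 2.646 servings and 2.311 servings → $4.40.
almonds + peanut butter: the both-tight solution has a negative serving — not a feasible corner.
sunflower seeds + canned tuna with both tight: 5.625 servings and 1.443 servings → $4.96.
sunflower seeds + peanut butter with both targets exact would need a negative amount; discard.
canned tuna + peanut butter with both tight: 1.036 servings and 6.142 servings → $2.68.
So the least-cost plan costs $2.31.

$2.31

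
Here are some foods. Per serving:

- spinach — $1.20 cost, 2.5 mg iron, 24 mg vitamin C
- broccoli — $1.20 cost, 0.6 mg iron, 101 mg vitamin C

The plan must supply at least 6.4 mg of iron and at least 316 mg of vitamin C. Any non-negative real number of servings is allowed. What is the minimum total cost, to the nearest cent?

For a min-cost LP with two ≥-constraints, a basic feasible solution has at most two positive variables.
spinach only: max(6.4/2.5, 316/24) = 13.17 servings → $15.80.
broccoli only: max(6.4/0.6, 316/101) = 10.67 servings → $12.80.
spinach + broccoli with both tight: 1.919 servings and 2.673 servings → $5.51.
The minimum over all feasible corners is $5.51.

$5.51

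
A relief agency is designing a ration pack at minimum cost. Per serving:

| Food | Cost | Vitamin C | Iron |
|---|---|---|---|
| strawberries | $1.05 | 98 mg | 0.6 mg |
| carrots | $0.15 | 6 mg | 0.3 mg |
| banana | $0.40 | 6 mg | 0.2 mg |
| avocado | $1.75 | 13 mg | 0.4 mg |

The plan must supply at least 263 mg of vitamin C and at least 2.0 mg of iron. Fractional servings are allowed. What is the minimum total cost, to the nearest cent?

strawberries only: max(263/98, 2.0/0.6) = 3.333 servings → $3.50.
carrots only: max(263/6, 2.0/0.3) = 43.83 servings → $6.58.
banana only: max(263/6, 2.0/0.2) = 43.83 servings → $17.53.
avocado only: max(263/13, 2.0/0.4) = 20.23 servings → $35.40.
strawberries + carrots with both tight: 2.593 servings and 1.481 servings → $2.94.
strawberries + banana with both tight: 2.538 servings and 2.388 servings → $3.62.
strawberries + avocado with both tight: 2.522 servings and 1.217 servings → $4.78.
carrots + banana: intersection lies outside the first quadrant.
carrots + avocado: the both-tight solution has a negative serving — not a feasible corner.
banana + avocado: the both-tight solution has a negative serving — not a feasible corner.
So the least-cost plan costs $2.94.

$2.94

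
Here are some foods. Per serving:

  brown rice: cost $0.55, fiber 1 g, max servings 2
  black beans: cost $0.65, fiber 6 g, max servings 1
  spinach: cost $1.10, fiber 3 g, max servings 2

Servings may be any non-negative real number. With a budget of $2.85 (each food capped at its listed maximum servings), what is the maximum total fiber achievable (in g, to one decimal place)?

12.0 g

Fiber per dollar: black beans 9.231, spinach 2.727, brown rice 1.818.
Take 1 serving of black beans: spends $0.65, +6.0 g fiber (running total 6.0 g).
Take 2 servings of spinach: spends $2.20, +6.0 g fiber (running total 12.0 g).
Filling greedily by fiber-per-dollar is optimal for one linear limit, giving 12.0 g.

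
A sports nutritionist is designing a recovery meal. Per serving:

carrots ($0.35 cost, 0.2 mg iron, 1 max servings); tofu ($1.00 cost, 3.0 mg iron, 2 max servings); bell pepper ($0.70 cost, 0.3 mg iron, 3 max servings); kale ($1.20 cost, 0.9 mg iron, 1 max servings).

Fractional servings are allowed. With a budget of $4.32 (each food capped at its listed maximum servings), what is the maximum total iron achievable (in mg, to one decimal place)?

7.4 mg

Iron per dollar: tofu 3, kale 0.75, carrots 0.5714, bell pepper 0.4286.
Take 2 servings of tofu: spends $2.00, +6.0 mg iron (running total 6.0 mg).
Take 1 serving of kale: spends $1.20, +0.9 mg iron (running total 6.9 mg).
Take 1 serving of carrots: spends $0.35, +0.2 mg iron (running total 7.1 mg).
Take 1.1 servings of bell pepper: spends $0.77, +0.3 mg iron (running total 7.4 mg).
Greedy by best ratio exhausts the cost allowance optimally: 7.4 mg.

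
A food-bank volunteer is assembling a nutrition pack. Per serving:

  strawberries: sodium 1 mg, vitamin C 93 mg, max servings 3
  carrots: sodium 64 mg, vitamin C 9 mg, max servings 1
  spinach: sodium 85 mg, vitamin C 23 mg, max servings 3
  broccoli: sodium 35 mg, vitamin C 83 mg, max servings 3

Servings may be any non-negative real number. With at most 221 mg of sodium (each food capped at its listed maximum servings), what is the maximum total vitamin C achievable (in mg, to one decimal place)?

Vitamin C per mg sodium: strawberries 93, broccoli 2.371, spinach 0.2706, carrots 0.1406.
Take 3 servings of strawberries: uses 3 mg sodium, +279.0 mg vitamin C (running total 279.0 mg).
Take 3 servings of broccoli: uses 105 mg sodium, +249.0 mg vitamin C (running total 528.0 mg).
Take 1.329 servings of spinach: uses 113 mg sodium, +30.6 mg vitamin C (running total 558.6 mg).
Filling greedily by vitamin C-per-mg sodium is optimal for one linear limit, giving 558.6 mg.

558.6 mg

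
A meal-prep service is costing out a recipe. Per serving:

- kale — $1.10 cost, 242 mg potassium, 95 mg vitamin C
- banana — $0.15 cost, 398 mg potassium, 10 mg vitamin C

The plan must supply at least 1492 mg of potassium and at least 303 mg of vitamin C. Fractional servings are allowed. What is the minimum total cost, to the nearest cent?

$3.57

With two linear requirements the optimum uses one or two foods; enumerate the corners.
kale only: max(1492/242, 303/95) = 6.165 servings → $6.78.
banana only: max(1492/398, 303/10) = 30.3 servings → $4.54.
kale + banana with both tight: 2.986 servings and 1.933 servings → $3.57.
Cheapest feasible corner: $3.57.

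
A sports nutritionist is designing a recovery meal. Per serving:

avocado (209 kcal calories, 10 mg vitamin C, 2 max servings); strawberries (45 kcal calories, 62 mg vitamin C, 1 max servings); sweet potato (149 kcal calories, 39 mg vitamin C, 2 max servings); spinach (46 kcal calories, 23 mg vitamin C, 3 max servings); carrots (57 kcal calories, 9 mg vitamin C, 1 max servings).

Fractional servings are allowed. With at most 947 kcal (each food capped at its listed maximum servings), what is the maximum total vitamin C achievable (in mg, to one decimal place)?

Vitamin C per kcal: strawberries 1.378, spinach 0.5, sweet potato 0.2617, carrots 0.1579, avocado 0.04785.
Take 1 serving of strawberries: uses 45 kcal, +62.0 mg vitamin C (running total 62.0 mg).
Take 3 servings of spinach: uses 138 kcal, +69.0 mg vitamin C (running total 131.0 mg).
Take 2 servings of sweet potato: uses 298 kcal, +78.0 mg vitamin C (running total 209.0 mg).
Take 1 serving of carrots: uses 57 kcal, +9.0 mg vitamin C (running total 218.0 mg).
Take 1.957 servings of avocado: uses 409 kcal, +19.6 mg vitamin C (running total 237.6 mg).
Greedy by best ratio exhausts the calories allowance optimally: 237.6 mg.

237.6 mg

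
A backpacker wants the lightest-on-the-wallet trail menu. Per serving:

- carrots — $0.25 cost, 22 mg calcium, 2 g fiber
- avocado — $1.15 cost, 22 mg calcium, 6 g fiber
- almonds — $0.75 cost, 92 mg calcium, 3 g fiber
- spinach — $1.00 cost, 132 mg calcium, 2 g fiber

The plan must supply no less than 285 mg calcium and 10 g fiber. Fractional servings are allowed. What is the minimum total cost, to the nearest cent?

An LP optimum is at a vertex; with two nutrient constraints at most two foods are used. Check each candidate.
carrots only: max(285/22, 10/2) = 12.95 servings → $3.24.
avocado only: max(285/22, 10/6) = 12.95 servings → $14.90.
almonds only: max(285/92, 10/3) = 3.333 servings → $2.50.
spinach only: max(285/132, 10/2) = 5 servings → $5.00.
carrots + avocado: the both-tight solution has a negative serving — not a feasible corner.
carrots + almonds with both tight: 0.5508 servings and 2.966 servings → $2.36.
carrots + spinach with both tight: 3.409 servings and 1.591 servings → $2.44.
avocado + almonds with both tight: 0.1337 servings and 3.066 servings → $2.45.
avocado + spinach with both tight: 1.003 servings and 1.992 servings → $3.15.
almonds + spinach: the both-tight solution has a negative serving — not a feasible corner.
Cheapest feasible corner: $2.36.

$2.36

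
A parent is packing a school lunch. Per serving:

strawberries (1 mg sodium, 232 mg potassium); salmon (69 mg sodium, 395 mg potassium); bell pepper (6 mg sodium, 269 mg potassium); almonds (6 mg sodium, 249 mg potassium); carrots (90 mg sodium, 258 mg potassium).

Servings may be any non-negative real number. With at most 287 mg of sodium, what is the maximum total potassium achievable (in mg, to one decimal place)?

Potassium per mg sodium: strawberries 232, bell pepper 44.83, almonds 41.5, salmon 5.725, carrots 2.867.
With no serving limits, spend the whole sodium allowance on strawberries: 287 mg / 1 mg × 232 mg = 66584.0 mg.

66584.0 mg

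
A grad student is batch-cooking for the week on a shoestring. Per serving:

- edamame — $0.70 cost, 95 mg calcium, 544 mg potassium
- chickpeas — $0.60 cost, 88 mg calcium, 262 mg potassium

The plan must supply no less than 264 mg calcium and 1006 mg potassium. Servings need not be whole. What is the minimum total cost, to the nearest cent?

Compare the cost at each extreme point of the feasible region.
edamame only: max(264/95, 1006/544) = 2.779 servings → $1.95.
chickpeas only: max(264/88, 1006/262) = 3.84 servings → $2.30.
edamame + chickpeas with both tight: 0.8424 servings and 2.091 servings → $1.84.
The minimum over all feasible corners is $1.84.

$1.84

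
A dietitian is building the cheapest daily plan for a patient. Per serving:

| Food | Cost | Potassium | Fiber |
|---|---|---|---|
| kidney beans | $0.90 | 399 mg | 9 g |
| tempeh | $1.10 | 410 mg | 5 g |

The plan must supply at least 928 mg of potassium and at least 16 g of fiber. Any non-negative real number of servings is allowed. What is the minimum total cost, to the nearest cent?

$2.09

For a min-cost LP with two ≥-constraints, a basic feasible solution has at most two positive variables.
kidney beans only: max(928/399, 16/9) = 2.326 servings → $2.09.
tempeh only: max(928/410, 16/5) = 3.2 servings → $3.52.
kidney beans + tempeh with both tight: 1.133 servings and 1.161 servings → $2.30.
The minimum over all feasible corners is $2.09.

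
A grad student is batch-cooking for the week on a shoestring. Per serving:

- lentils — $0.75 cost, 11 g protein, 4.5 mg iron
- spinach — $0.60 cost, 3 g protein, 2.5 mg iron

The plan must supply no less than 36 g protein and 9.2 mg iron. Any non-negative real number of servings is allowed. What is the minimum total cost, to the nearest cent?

$2.45

This is a tiny linear program; its minimum lies at a vertex of the feasible set. List the vertices and price them.
lentils only: max(36/11, 9.2/4.5) = 3.273 servings → $2.45.
spinach only: max(36/3, 9.2/2.5) = 12 servings → $7.20.
lentils + spinach with both targets exact would need a negative amount; discard.
So the least-cost plan costs $2.45.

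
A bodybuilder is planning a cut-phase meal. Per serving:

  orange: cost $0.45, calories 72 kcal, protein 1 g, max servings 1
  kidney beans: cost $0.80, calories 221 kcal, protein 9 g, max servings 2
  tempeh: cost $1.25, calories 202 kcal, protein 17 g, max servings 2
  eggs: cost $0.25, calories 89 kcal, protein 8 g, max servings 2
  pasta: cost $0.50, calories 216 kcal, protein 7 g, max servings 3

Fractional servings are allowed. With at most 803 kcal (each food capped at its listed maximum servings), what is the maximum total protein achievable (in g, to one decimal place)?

Protein per kcal: eggs 0.08989, tempeh 0.08416, kidney beans 0.04072, pasta 0.03241, orange 0.01389.
Take 2 servings of eggs: uses 178 kcal, +16.0 g protein (running total 16.0 g).
Take 2 servings of tempeh: uses 404 kcal, +34.0 g protein (running total 50.0 g).
Take 1 serving of kidney beans: uses 221 kcal, +9.0 g protein (running total 59.0 g).
Filling greedily by protein-per-kcal is optimal for one linear limit, giving 59.0 g.

59.0 g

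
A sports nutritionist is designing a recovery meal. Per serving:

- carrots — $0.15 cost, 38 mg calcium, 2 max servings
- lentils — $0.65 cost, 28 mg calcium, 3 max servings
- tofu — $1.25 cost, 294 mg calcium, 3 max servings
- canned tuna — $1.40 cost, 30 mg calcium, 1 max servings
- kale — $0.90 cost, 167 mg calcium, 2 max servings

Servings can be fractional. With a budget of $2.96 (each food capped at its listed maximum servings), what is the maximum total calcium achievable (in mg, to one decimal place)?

Calcium per dollar: carrots 253.3, tofu 235.2, kale 185.6, lentils 43.08, canned tuna 21.43.
Take 2 servings of carrots: spends $0.30, +76.0 mg calcium (running total 76.0 mg).
Take 2.128 servings of tofu: spends $2.66, +625.6 mg calcium (running total 701.6 mg).
Greedy by best ratio exhausts the cost allowance optimally: 701.6 mg.

701.6 mg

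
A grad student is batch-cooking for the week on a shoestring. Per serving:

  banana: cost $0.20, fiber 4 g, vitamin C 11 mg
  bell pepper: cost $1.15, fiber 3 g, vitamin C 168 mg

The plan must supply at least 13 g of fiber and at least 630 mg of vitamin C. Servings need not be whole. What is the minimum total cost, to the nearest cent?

$4.37

An LP optimum is at a vertex; with two nutrient constraints at most two foods are used. Check each candidate.
banana only: max(13/4, 630/11) = 57.27 servings → $11.45.
bell pepper only: max(13/3, 630/168) = 4.333 servings → $4.98.
banana + bell pepper with both tight: 0.4601 servings and 3.72 servings → $4.37.
So the least-cost plan costs $4.37.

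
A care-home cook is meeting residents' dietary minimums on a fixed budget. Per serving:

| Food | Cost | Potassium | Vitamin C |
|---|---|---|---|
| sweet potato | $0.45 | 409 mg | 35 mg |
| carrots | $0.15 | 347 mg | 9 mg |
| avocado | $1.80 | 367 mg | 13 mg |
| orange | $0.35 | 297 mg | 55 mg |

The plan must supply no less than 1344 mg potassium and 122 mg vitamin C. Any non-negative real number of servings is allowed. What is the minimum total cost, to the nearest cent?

$0.99

This is a tiny linear program; its minimum lies at a vertex of the feasible set. List the vertices and price them.
sweet potato only: max(1344/409, 122/35) = 3.486 servings → $1.57.
carrots only: max(1344/347, 122/9) = 13.56 servings → $2.03.
avocado only: max(1344/367, 122/13) = 9.385 servings → $16.89.
orange only: max(1344/297, 122/55) = 4.525 servings → $1.58.
sweet potato + carrots with both targets exact would need a negative amount; discard.
sweet potato + avocado with both targets exact would need a negative amount; discard.
sweet potato + orange with both tight: 3.115 servings and 0.2362 servings → $1.48.
carrots + avocado with both targets exact would need a negative amount; discard.
carrots + orange with both tight: 2.296 servings and 1.842 servings → $0.99.
avocado + orange with both tight: 2.309 servings and 1.673 servings → $4.74.
The minimum over all feasible corners is $0.99.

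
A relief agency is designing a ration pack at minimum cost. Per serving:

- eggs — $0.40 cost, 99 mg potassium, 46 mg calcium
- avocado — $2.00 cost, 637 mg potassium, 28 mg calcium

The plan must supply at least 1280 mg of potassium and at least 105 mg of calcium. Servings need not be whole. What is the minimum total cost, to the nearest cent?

$4.12

The cheapest plan sits at a corner of the feasible region — with two constraints it uses at most two foods.
eggs only: max(1280/99, 105/46) = 12.93 servings → $5.17.
avocado only: max(1280/637, 105/28) = 3.75 servings → $7.50.
eggs + avocado with both tight: 1.17 servings and 1.828 servings → $4.12.
The minimum over all feasible corners is $4.12.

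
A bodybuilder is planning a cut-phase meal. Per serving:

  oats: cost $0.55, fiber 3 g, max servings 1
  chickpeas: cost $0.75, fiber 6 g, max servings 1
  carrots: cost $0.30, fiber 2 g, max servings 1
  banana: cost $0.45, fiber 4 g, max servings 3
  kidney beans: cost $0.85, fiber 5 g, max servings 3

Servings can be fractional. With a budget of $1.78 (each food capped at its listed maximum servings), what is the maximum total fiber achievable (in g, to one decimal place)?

Fiber per dollar: banana 8.889, chickpeas 8, carrots 6.667, kidney beans 5.882, oats 5.455.
Take 3 servings of banana: spends $1.35, +12.0 g fiber (running total 12.0 g).
Take 0.5733 servings of chickpeas: spends $0.43, +3.4 g fiber (running total 15.4 g).
Greedy by best ratio exhausts the cost allowance optimally: 15.4 g.

15.4 g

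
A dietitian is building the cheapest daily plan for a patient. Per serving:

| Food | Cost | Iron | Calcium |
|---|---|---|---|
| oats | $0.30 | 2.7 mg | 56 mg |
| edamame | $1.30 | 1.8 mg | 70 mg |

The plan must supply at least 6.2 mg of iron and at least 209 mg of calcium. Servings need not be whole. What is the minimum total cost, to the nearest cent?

The cheapest plan sits at a corner of the feasible region — with two constraints it uses at most two foods.
oats only: max(6.2/2.7, 209/56) = 3.732 servings → $1.12.
edamame only: max(6.2/1.8, 209/70) = 3.444 servings → $4.48.
oats + edamame with both tight: 0.6553 servings and 2.461 servings → $3.40.
Cheapest feasible corner: $1.12.

$1.12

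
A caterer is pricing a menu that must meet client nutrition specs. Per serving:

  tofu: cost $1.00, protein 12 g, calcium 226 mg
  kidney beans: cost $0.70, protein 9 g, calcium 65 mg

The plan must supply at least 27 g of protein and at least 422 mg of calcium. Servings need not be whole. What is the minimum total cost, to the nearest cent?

With two linear requirements the optimum uses one or two foods; enumerate the corners.
tofu only: max(27/12, 422/226) = 2.25 servings → $2.25.
kidney beans only: max(27/9, 422/65) = 6.492 servings → $4.54.
tofu + kidney beans with both tight: 1.629 servings and 0.8278 servings → $2.21.
The minimum over all feasible corners is $2.21.

$2.21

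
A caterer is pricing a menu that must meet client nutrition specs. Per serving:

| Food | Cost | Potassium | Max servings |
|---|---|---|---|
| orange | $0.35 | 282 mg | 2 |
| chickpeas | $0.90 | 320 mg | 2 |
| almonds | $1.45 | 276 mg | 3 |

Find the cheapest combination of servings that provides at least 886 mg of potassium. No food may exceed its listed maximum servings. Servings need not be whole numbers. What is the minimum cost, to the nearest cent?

$1.61

Cost per mg of potassium: orange $0.0012, chickpeas $0.0028, almonds $0.0053.
Take 2 servings of orange: +564.0 mg potassium for $0.70 (total $0.70, still need 322.0 mg).
Take 1.006 servings of chickpeas: +322.0 mg potassium for $0.91 (total $1.61, still need 0.0 mg).
Greedy by cheapest-per-mg is optimal for a single linear constraint, so the minimum cost is $1.61.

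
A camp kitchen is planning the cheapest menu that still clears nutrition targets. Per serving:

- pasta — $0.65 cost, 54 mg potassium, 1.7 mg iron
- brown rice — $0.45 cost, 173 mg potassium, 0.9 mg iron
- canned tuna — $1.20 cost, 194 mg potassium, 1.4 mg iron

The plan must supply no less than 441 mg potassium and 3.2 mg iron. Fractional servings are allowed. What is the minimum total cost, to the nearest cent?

The cheapest plan sits at a corner of the feasible region — with two constraints it uses at most two foods.
pasta only: max(441/54, 3.2/1.7) = 8.167 servings → $5.31.
brown rice only: max(441/173, 3.2/0.9) = 3.556 servings → $1.60.
canned tuna only: max(441/194, 3.2/1.4) = 2.286 servings → $2.74.
pasta + brown rice with both tight: 0.6383 servings and 2.35 servings → $1.47.
pasta + canned tuna with both tight: 0.01338 servings and 2.269 servings → $2.73.
brown rice + canned tuna with both targets exact would need a negative amount; discard.
So the least-cost plan costs $1.47.

$1.47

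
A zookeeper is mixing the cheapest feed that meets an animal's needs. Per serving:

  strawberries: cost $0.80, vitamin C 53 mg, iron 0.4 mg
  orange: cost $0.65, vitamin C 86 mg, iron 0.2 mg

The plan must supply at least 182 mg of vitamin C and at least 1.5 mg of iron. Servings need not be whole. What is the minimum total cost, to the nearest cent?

$3.00

Compare the cost at each extreme point of the feasible region.
strawberries only: max(182/53, 1.5/0.4) = 3.75 servings → $3.00.
orange only: max(182/86, 1.5/0.2) = 7.5 servings → $4.88.
strawberries + orange with both targets exact would need a negative amount; discard.
So the least-cost plan costs $3.00.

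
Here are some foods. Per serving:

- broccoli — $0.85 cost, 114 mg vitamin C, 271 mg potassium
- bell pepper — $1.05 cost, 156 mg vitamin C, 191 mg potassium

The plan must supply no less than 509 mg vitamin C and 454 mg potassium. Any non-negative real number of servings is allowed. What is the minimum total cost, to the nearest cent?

At the optimum either one food covers both requirements or two foods hit both targets exactly; no other combination can be cheaper.
broccoli only: max(509/114, 454/271) = 4.465 servings → $3.80.
bell pepper only: max(509/156, 454/191) = 3.263 servings → $3.43.
broccoli + bell pepper: intersection lies outside the first quadrant.
Cheapest feasible corner: $3.43.

$3.43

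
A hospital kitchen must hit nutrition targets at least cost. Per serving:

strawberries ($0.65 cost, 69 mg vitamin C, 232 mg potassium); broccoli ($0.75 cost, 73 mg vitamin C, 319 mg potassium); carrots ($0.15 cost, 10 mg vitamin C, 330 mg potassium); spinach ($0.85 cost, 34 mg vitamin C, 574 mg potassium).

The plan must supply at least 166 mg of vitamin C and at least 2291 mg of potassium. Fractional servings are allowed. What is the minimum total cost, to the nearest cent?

$1.89

At the optimum either one food covers both requirements or two foods hit both targets exactly; no other combination can be cheaper.
strawberries only: max(166/69, 2291/232) = 9.875 servings → $6.42.
broccoli only: max(166/73, 2291/319) = 7.182 servings → $5.39.
carrots only: max(166/10, 2291/330) = 16.6 servings → $2.49.
spinach only: max(166/34, 2291/574) = 4.882 servings → $4.15.
strawberries + broccoli: intersection lies outside the first quadrant.
strawberries + carrots with both tight: 1.558 servings and 5.847 servings → $1.89.
strawberries + spinach with both tight: 0.5483 servings and 3.77 servings → $3.56.
broccoli + carrots with both tight: 1.525 servings and 5.468 servings → $1.96.
broccoli + spinach with both tight: 0.56 servings and 3.68 servings → $3.55.
carrots + spinach with both targets exact would need a negative amount; discard.
The minimum over all feasible corners is $1.89.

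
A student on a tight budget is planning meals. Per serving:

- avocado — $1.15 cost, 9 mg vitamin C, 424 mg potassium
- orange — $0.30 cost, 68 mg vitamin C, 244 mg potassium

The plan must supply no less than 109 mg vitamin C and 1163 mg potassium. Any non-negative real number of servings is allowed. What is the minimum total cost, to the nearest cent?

Compare the cost at each extreme point of the feasible region.
avocado only: max(109/9, 1163/424) = 12.11 servings → $13.93.
orange only: max(109/68, 1163/244) = 4.766 servings → $1.43.
avocado + orange with both tight: 1.971 servings and 1.342 servings → $2.67.
Cheapest feasible corner: $1.43.

$1.43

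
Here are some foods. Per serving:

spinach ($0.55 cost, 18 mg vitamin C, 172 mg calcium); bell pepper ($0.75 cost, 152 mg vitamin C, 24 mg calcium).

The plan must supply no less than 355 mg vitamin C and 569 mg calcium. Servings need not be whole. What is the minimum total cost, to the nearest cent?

$3.15

A basic optimal solution has at most two foods positive. Try each food alone and each pair with both targets met exactly.
spinach only: max(355/18, 569/172) = 19.72 servings → $10.85.
bell pepper only: max(355/152, 569/24) = 23.71 servings → $17.78.
spinach + bell pepper with both tight: 3.032 servings and 1.976 servings → $3.15.
So the least-cost plan costs $3.15.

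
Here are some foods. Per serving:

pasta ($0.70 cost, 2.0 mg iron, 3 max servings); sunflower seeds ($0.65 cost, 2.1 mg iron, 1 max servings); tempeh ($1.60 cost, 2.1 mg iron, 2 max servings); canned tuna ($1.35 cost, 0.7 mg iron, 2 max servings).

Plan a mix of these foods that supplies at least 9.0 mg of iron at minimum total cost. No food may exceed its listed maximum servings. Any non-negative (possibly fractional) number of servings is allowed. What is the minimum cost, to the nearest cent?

Cost per mg of iron: sunflower seeds $0.3095, pasta $0.3500, tempeh $0.7619, canned tuna $1.9286.
Take 1 serving of sunflower seeds: +2.1 mg iron for $0.65 (total $0.65, still need 6.9 mg).
Take 3 servings of pasta: +6.0 mg iron for $2.10 (total $2.75, still need 0.9 mg).
Take 0.4286 servings of tempeh: +0.9 mg iron for $0.69 (total $3.44, still need 0.0 mg).
Filling from the cheapest source first is optimal under one linear minimum: $3.44.

$3.44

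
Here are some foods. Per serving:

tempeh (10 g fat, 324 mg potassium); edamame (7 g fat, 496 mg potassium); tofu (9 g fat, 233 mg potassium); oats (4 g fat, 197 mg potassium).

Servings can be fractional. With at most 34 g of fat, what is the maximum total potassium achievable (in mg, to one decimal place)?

2409.1 mg

Potassium per g fat: edamame 70.86, oats 49.25, tempeh 32.4, tofu 25.89.
With no serving limits, spend the whole fat allowance on edamame: 34 g / 7 g × 496 mg = 2409.1 mg.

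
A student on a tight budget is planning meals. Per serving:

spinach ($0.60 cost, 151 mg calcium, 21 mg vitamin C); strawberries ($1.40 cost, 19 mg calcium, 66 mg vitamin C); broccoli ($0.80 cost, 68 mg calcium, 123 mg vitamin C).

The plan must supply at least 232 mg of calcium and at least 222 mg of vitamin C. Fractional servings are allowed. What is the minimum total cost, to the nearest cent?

A basic optimal solution has at most two foods positive. Try each food alone and each pair with both targets met exactly.
spinach only: max(232/151, 222/21) = 10.57 servings → $6.34.
strawberries only: max(232/19, 222/66) = 12.21 servings → $17.09.
broccoli only: max(232/68, 222/123) = 3.412 servings → $2.73.
spinach + strawberries with both tight: 1.16 servings and 2.995 servings → $4.89.
spinach + broccoli with both tight: 0.7839 servings and 1.671 servings → $1.81.
strawberries + broccoli with both targets exact would need a negative amount; discard.
Cheapest feasible corner: $1.81.

$1.81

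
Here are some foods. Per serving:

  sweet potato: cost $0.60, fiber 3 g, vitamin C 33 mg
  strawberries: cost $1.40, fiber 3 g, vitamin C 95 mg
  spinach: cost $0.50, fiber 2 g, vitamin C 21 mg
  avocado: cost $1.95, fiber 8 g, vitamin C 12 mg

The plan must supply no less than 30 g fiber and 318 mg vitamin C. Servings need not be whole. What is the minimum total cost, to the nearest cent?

sweet potato only: max(30/3, 318/33) = 10 servings → $6.00.
strawberries only: max(30/3, 318/95) = 10 servings → $14.00.
spinach only: max(30/2, 318/21) = 15.14 servings → $7.57.
avocado only: max(30/8, 318/12) = 26.5 servings → $51.67.
sweet potato + strawberries: intersection lies outside the first quadrant.
sweet potato + spinach with both tight: 2 servings and 12 servings → $7.20.
sweet potato + avocado with both tight: 9.579 servings and 0.1579 servings → $6.06.
strawberries + spinach with both tight: 0.04724 servings and 14.93 servings → $7.53.
strawberries + avocado with both tight: 3.017 servings and 2.619 servings → $9.33.
spinach + avocado: the both-tight solution has a negative serving — not a feasible corner.
The minimum over all feasible corners is $6.00.

$6.00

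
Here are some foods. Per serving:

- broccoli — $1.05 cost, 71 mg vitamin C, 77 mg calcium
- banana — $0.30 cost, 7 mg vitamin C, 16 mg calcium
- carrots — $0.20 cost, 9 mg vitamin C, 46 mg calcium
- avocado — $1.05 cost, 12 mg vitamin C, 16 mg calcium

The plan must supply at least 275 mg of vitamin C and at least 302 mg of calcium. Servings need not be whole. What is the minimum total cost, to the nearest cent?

$4.07

For a min-cost LP with two ≥-constraints, a basic feasible solution has at most two positive variables.
broccoli only: max(275/71, 302/77) = 3.922 servings → $4.12.
banana only: max(275/7, 302/16) = 39.29 servings → $11.79.
carrots only: max(275/9, 302/46) = 30.56 servings → $6.11.
avocado only: max(275/12, 302/16) = 22.92 servings → $24.06.
broccoli + banana with both tight: 3.829 servings and 0.4472 servings → $4.15.
broccoli + carrots with both tight: 3.86 servings and 0.1038 servings → $4.07.
broccoli + avocado with both tight: 3.66 servings and 1.259 servings → $5.17.
banana + carrots: the both-tight solution has a negative serving — not a feasible corner.
banana + avocado with both targets exact would need a negative amount; discard.
carrots + avocado with both targets exact would need a negative amount; discard.
Cheapest feasible corner: $4.07.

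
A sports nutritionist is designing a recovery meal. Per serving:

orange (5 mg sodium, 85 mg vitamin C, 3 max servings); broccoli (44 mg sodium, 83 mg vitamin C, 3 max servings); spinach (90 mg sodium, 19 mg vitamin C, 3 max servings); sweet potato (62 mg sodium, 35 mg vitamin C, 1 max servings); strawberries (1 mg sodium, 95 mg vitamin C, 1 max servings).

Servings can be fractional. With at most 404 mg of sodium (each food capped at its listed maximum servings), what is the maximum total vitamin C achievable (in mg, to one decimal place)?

Vitamin C per mg sodium: strawberries 95, orange 17, broccoli 1.886, sweet potato 0.5645, spinach 0.2111.
Take 1 serving of strawberries: uses 1 mg sodium, +95.0 mg vitamin C (running total 95.0 mg).
Take 3 servings of orange: uses 15 mg sodium, +255.0 mg vitamin C (running total 350.0 mg).
Take 3 servings of broccoli: uses 132 mg sodium, +249.0 mg vitamin C (running total 599.0 mg).
Take 1 serving of sweet potato: uses 62 mg sodium, +35.0 mg vitamin C (running total 634.0 mg).
Take 2.156 servings of spinach: uses 194 mg sodium, +41.0 mg vitamin C (running total 675.0 mg).
Filling greedily by vitamin C-per-mg sodium is optimal for one linear limit, giving 675.0 mg.

675.0 mg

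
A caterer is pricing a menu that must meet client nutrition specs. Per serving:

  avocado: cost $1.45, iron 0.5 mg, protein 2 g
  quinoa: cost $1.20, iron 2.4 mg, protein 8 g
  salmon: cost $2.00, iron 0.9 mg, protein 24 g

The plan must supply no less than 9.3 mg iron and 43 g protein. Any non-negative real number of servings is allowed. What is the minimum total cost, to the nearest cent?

The cheapest plan sits at a corner of the feasible region — with two constraints it uses at most two foods.
avocado only: max(9.3/0.5, 43/2) = 21.5 servings → $31.18.
quinoa only: max(9.3/2.4, 43/8) = 5.375 servings → $6.45.
salmon only: max(9.3/0.9, 43/24) = 10.33 servings → $20.67.
avocado + quinoa: the both-tight solution has a negative serving — not a feasible corner.
avocado + salmon with both tight: 18.09 servings and 0.2843 servings → $26.80.
quinoa + salmon with both tight: 3.661 servings and 0.5714 servings → $5.54.
So the least-cost plan costs $5.54.

$5.54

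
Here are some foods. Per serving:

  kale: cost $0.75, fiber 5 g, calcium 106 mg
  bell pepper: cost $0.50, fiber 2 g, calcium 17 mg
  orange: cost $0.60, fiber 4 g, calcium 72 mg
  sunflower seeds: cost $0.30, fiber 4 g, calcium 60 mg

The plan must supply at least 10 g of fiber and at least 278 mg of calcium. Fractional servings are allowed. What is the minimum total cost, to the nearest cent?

At the optimum either one food covers both requirements or two foods hit both targets exactly; no other combination can be cheaper.
kale only: max(10/5, 278/106) = 2.623 servings → $1.97.
bell pepper only: max(10/2, 278/17) = 16.35 servings → $8.18.
orange only: max(10/4, 278/72) = 3.861 servings → $2.32.
sunflower seeds only: max(10/4, 278/60) = 4.633 servings → $1.39.
kale + bell pepper: intersection lies outside the first quadrant.
kale + orange: intersection lies outside the first quadrant.
kale + sunflower seeds: the both-tight solution has a negative serving — not a feasible corner.
bell pepper + orange: the both-tight solution has a negative serving — not a feasible corner.
bell pepper + sunflower seeds: the both-tight solution has a negative serving — not a feasible corner.
orange + sunflower seeds: the both-tight solution has a negative serving — not a feasible corner.
The minimum over all feasible corners is $1.39.

$1.39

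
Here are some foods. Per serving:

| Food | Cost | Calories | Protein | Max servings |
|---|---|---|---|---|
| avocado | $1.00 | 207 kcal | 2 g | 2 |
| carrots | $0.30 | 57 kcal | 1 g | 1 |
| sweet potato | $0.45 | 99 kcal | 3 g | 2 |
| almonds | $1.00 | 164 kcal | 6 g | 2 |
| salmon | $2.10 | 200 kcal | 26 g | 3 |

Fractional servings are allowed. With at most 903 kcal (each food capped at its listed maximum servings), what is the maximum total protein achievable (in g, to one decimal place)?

Protein per kcal: salmon 0.13, almonds 0.03659, sweet potato 0.0303, carrots 0.01754, avocado 0.009662.
Take 3 servings of salmon: uses 600 kcal, +78.0 g protein (running total 78.0 g).
Take 1.848 servings of almonds: uses 303 kcal, +11.1 g protein (running total 89.1 g).
Greedy by best ratio exhausts the calories allowance optimally: 89.1 g.

89.1 g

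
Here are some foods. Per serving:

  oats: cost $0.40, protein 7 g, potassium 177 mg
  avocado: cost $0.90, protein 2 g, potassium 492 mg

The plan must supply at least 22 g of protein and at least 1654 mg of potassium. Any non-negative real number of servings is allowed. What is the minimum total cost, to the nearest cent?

$3.21

For a min-cost LP with two ≥-constraints, a basic feasible solution has at most two positive variables.
oats only: max(22/7, 1654/177) = 9.345 servings → $3.74.
avocado only: max(22/2, 1654/492) = 11 servings → $9.90.
oats + avocado with both tight: 2.432 servings and 2.487 servings → $3.21.
Cheapest feasible corner: $3.21.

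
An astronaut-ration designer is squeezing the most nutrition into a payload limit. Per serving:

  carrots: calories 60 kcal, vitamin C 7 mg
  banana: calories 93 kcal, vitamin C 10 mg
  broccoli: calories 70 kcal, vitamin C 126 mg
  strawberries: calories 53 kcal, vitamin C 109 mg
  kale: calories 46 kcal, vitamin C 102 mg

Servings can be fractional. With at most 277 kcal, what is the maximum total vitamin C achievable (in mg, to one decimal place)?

Vitamin C per kcal: kale 2.217, strawberries 2.057, broccoli 1.8, carrots 0.1167, banana 0.1075.
With no serving limits, spend the whole calories allowance on kale: 277 kcal / 46 kcal × 102 mg = 614.2 mg.

614.2 mg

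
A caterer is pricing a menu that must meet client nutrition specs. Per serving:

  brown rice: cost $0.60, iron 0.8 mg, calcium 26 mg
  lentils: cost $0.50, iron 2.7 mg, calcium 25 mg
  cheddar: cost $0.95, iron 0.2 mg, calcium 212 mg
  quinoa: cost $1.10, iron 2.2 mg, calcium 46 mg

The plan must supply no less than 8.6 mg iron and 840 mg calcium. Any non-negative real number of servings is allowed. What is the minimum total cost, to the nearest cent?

$4.90

Two binding constraints pin down two serving amounts, so the optimal mix uses at most two foods. The candidates are each food alone (scaled to the tighter of iron/calcium) and each pair with both constraints tight.
brown rice only: max(8.6/0.8, 840/26) = 32.31 servings → $19.38.
lentils only: max(8.6/2.7, 840/25) = 33.6 servings → $16.80.
cheddar only: max(8.6/0.2, 840/212) = 43 servings → $40.85.
quinoa only: max(8.6/2.2, 840/46) = 18.26 servings → $20.09.
brown rice + lentils: intersection lies outside the first quadrant.
brown rice + cheddar with both tight: 10.07 servings and 2.727 servings → $8.63.
brown rice + quinoa: the both-tight solution has a negative serving — not a feasible corner.
lentils + cheddar with both tight: 2.917 servings and 3.618 servings → $4.90.
lentils + quinoa: the both-tight solution has a negative serving — not a feasible corner.
cheddar + quinoa with both tight: 3.177 servings and 3.62 servings → $7.00.
The minimum over all feasible corners is $4.90.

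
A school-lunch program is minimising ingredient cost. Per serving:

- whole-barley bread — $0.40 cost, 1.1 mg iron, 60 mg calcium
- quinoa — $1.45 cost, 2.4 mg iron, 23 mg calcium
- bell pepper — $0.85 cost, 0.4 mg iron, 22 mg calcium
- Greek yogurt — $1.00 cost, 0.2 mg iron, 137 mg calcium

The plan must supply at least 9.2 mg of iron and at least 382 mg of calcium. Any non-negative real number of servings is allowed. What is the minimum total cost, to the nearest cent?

This is a tiny linear program; its minimum lies at a vertex of the feasible set. List the vertices and price them.
whole-barley bread only: max(9.2/1.1, 382/60) = 8.364 servings → $3.35.
quinoa only: max(9.2/2.4, 382/23) = 16.61 servings → $24.08.
bell pepper only: max(9.2/0.4, 382/22) = 23 servings → $19.55.
Greek yogurt only: max(9.2/0.2, 382/137) = 46 servings → $46.00.
whole-barley bread + quinoa with both tight: 5.941 servings and 1.11 servings → $3.99.
whole-barley bread + bell pepper with both targets exact would need a negative amount; discard.
whole-barley bread + Greek yogurt: the both-tight solution has a negative serving — not a feasible corner.
quinoa + bell pepper with both tight: 1.138 servings and 16.17 servings → $15.40.
quinoa + Greek yogurt with both tight: 3.652 servings and 2.175 servings → $7.47.
bell pepper + Greek yogurt: the both-tight solution has a negative serving — not a feasible corner.
Cheapest feasible corner: $3.35.

$3.35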